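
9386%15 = 11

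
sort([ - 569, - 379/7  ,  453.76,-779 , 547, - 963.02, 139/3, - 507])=[  -  963.02, - 779,- 569 , - 507 , - 379/7,139/3, 453.76, 547 ] 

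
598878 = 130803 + 468075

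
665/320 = 133/64= 2.08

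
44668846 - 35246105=9422741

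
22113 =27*819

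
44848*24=1076352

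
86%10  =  6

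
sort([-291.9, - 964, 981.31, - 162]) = [-964, - 291.9, - 162,981.31]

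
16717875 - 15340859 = 1377016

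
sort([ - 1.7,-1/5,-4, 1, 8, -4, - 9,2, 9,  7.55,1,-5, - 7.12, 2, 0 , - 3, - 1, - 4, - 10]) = [ - 10, - 9,-7.12, - 5,  -  4, - 4, - 4,  -  3, - 1.7 ,-1,  -  1/5, 0,1, 1, 2, 2,7.55, 8, 9 ]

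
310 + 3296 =3606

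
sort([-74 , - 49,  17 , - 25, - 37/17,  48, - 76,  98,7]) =[ - 76, - 74, - 49, - 25, - 37/17,7 , 17,  48, 98 ] 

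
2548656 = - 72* ( - 35398 ) 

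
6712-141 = 6571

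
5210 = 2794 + 2416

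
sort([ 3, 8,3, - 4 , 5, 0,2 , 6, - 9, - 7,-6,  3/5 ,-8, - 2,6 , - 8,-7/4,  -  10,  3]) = [ - 10, - 9,  -  8, - 8, - 7,  -  6,-4, - 2,-7/4,0, 3/5,2,3,3,3,5, 6,6, 8] 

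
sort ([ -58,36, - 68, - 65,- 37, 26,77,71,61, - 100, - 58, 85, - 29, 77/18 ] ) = [ - 100, - 68, - 65,-58,-58, - 37, - 29,77/18,26,36,61 , 71,77,85]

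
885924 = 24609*36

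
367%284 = 83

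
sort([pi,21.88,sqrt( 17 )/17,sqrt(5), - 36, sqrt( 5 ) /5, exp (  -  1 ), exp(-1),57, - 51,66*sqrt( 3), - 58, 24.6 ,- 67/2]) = [ - 58, -51, - 36,-67/2,sqrt(17 ) /17 , exp( -1), exp( - 1 ), sqrt ( 5 ) /5,sqrt( 5), pi,21.88, 24.6, 57, 66*sqrt ( 3)] 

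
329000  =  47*7000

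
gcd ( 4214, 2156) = 98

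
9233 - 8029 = 1204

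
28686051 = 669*42879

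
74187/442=167 + 373/442=   167.84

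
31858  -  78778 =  - 46920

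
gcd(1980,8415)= 495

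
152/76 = 2=2.00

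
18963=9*2107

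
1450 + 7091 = 8541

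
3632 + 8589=12221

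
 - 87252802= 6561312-93814114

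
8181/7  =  1168 +5/7 =1168.71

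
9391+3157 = 12548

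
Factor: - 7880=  - 2^3*5^1*197^1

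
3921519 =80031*49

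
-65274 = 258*( - 253)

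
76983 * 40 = 3079320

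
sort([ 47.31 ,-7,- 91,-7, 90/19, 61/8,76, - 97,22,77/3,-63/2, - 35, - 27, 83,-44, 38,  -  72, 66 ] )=[ -97 ,-91, - 72, - 44, - 35, - 63/2,- 27,-7, - 7, 90/19, 61/8, 22, 77/3 , 38, 47.31,  66,76,83]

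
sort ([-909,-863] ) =[-909, - 863]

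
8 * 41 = 328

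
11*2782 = 30602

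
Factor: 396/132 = 3^1=3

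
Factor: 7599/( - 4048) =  - 2^( - 4)*3^1*11^(- 1)*17^1*23^(-1 )*149^1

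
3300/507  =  1100/169 = 6.51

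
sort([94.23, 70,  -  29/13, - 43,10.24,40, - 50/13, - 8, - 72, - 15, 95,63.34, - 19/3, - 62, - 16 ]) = [ - 72, - 62, - 43, - 16, - 15, - 8, - 19/3, - 50/13, - 29/13,10.24 , 40,  63.34  ,  70, 94.23, 95] 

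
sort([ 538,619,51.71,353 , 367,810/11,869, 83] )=[ 51.71,810/11, 83, 353, 367,538, 619,869] 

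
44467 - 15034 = 29433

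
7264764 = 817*8892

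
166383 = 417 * 399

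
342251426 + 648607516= 990858942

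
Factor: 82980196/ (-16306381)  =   - 2^2*7^ (-1) * 17^1*29^( - 1)  *  43^1*59^1*167^( - 1)= - 172516/33901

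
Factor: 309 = 3^1*103^1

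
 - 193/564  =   - 1  +  371/564 = - 0.34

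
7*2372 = 16604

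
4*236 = 944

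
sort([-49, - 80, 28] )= [- 80,-49, 28]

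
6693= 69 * 97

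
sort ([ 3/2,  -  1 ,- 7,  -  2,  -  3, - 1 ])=[ - 7, - 3, - 2 , - 1 , - 1,3/2]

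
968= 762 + 206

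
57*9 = 513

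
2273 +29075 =31348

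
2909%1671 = 1238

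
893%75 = 68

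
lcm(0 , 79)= 0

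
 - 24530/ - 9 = 2725 + 5/9= 2725.56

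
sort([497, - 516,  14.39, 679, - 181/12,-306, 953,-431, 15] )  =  [-516,-431, - 306,  -  181/12,14.39,15, 497,  679, 953] 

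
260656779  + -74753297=185903482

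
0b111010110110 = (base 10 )3766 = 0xeb6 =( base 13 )1939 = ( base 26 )5EM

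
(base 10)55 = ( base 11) 50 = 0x37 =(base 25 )25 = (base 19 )2H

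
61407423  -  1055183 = 60352240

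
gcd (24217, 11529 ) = 61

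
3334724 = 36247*92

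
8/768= 1/96 = 0.01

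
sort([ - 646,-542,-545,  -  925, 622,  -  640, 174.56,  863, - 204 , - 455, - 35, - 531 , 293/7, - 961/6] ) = [  -  925, -646,  -  640,-545 , - 542 , - 531 , - 455, - 204,-961/6,- 35, 293/7,174.56, 622 , 863]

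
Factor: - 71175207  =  -3^1*23725069^1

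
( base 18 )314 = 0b1111100010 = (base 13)5B6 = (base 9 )1324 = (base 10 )994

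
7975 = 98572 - 90597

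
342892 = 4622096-4279204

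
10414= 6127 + 4287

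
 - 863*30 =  - 25890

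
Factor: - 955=-5^1*191^1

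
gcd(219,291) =3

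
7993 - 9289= - 1296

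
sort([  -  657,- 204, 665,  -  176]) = [ - 657, - 204, - 176,  665]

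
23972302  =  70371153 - 46398851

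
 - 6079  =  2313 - 8392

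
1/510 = 1/510 = 0.00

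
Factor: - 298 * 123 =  - 2^1*3^1 *41^1* 149^1=- 36654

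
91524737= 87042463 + 4482274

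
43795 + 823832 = 867627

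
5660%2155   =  1350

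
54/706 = 27/353 = 0.08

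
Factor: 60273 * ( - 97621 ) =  - 3^2*37^1*41^1*181^1* 2381^1 = -5883910533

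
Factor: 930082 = 2^1*465041^1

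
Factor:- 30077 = - 19^1*1583^1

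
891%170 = 41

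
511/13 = 511/13 = 39.31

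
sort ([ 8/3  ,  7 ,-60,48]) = [ - 60,  8/3, 7,48 ]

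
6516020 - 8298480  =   - 1782460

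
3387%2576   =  811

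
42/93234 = 7/15539  =  0.00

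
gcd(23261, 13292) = 3323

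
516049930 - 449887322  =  66162608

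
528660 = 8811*60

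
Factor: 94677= 3^1 * 11^1*19^1*151^1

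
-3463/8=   -  433  +  1/8  =  - 432.88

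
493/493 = 1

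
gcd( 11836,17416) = 4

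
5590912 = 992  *5636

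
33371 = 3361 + 30010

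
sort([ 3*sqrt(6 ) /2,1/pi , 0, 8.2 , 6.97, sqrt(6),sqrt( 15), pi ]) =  [0,  1/pi,sqrt( 6 ),pi,3*sqrt(6)/2 , sqrt( 15 ),  6.97, 8.2 ]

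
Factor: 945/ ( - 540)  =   - 2^( - 2)*7^1  =  - 7/4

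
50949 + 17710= 68659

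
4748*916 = 4349168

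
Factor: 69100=2^2*5^2*691^1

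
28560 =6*4760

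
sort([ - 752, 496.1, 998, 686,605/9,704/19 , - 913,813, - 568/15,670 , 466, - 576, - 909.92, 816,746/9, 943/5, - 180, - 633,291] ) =[ - 913, - 909.92, - 752, - 633,-576, - 180, - 568/15,704/19, 605/9, 746/9, 943/5, 291, 466, 496.1,670,686, 813,816,998]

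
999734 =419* 2386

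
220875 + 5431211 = 5652086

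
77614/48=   38807/24=1616.96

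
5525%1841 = 2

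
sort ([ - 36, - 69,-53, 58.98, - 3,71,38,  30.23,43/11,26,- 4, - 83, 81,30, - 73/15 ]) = [ - 83,  -  69, -53, - 36 ,  -  73/15, - 4 , - 3, 43/11,26 , 30,30.23 , 38, 58.98,71,81 ] 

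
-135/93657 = - 1  +  31174/31219=   - 0.00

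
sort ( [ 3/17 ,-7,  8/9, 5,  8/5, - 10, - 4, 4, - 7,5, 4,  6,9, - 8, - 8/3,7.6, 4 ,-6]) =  [-10, - 8, - 7, - 7, - 6, - 4, - 8/3, 3/17,8/9 , 8/5, 4, 4,4,5, 5, 6,  7.6, 9]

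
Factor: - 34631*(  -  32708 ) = 2^2*13^1 * 17^1*37^1*34631^1=1132710748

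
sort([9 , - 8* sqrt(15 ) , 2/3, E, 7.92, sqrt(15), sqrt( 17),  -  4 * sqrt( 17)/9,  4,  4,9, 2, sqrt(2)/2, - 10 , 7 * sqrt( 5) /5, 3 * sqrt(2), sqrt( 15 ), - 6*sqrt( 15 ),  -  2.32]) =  [  -  8*sqrt( 15),  -  6 * sqrt( 15), - 10,  -  2.32, - 4 * sqrt(17) /9,  2/3,  sqrt(2) /2, 2,E,7*sqrt( 5)/5, sqrt(15), sqrt(15 ),4,4 , sqrt(17), 3*sqrt( 2), 7.92,  9, 9]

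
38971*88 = 3429448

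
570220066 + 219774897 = 789994963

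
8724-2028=6696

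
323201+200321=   523522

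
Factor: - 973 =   -  7^1*139^1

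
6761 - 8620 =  - 1859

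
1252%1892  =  1252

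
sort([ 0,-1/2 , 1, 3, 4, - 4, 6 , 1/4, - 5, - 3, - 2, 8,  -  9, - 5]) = [-9,-5,-5, - 4, - 3,-2, - 1/2, 0, 1/4, 1,3, 4, 6, 8]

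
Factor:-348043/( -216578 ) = 2^( - 1)*108289^( - 1)*348043^1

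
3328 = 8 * 416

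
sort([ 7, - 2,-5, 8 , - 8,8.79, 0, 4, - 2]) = [  -  8, - 5, - 2, - 2, 0, 4,7 , 8,8.79]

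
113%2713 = 113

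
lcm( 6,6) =6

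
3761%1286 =1189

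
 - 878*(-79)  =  69362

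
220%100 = 20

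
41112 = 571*72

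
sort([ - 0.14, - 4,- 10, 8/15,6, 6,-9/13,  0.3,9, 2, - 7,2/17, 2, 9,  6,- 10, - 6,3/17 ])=[ - 10, - 10, - 7,  -  6, - 4, - 9/13, - 0.14, 2/17, 3/17, 0.3, 8/15,  2 , 2,6,6,6,9, 9]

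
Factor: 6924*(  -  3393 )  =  - 23493132= - 2^2*3^3 * 13^1*29^1*577^1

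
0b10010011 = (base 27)5C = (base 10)147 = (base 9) 173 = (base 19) 7E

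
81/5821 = 81/5821  =  0.01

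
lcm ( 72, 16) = 144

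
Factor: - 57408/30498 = -32/17 =-2^5*17^( - 1) 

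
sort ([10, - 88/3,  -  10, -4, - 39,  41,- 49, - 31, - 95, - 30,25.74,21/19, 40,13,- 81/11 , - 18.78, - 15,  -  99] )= [ - 99 ,  -  95, - 49,- 39, - 31, - 30 , - 88/3, - 18.78, - 15, - 10, - 81/11 , - 4, 21/19, 10 , 13,  25.74,40, 41 ]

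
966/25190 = 483/12595  =  0.04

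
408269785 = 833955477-425685692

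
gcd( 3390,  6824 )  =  2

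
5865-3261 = 2604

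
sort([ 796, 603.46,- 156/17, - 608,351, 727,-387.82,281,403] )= [ - 608,-387.82, - 156/17, 281,351, 403,603.46, 727, 796]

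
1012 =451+561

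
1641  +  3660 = 5301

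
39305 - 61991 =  - 22686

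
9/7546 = 9/7546 = 0.00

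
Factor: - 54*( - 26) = 1404 = 2^2*3^3*13^1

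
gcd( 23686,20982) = 26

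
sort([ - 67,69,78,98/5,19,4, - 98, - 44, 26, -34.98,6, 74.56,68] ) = [-98, - 67 ,-44, - 34.98,4,6,19,  98/5,26,68,69,74.56,78 ]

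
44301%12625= 6426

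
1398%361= 315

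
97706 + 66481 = 164187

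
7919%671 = 538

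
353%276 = 77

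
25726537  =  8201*3137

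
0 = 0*251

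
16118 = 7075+9043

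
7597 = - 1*( - 7597 ) 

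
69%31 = 7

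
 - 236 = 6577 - 6813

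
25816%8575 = 91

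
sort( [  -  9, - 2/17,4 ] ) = [  -  9, - 2/17, 4 ] 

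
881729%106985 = 25849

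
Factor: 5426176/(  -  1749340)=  - 1356544/437335 = -2^8*5^( - 1) * 7^1*47^(-1)* 757^1*1861^( - 1)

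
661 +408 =1069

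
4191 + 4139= 8330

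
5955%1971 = 42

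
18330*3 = 54990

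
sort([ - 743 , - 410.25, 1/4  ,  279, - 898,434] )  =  [ - 898, - 743, - 410.25, 1/4,  279, 434] 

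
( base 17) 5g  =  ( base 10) 101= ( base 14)73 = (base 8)145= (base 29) 3E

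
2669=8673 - 6004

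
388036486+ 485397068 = 873433554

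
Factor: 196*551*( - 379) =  - 40930484 = - 2^2*7^2*19^1 * 29^1*379^1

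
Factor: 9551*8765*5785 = 484288469275  =  5^2*13^1 *89^1*1753^1*9551^1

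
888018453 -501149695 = 386868758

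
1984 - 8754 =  - 6770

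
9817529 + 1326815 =11144344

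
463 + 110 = 573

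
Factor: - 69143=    -69143^1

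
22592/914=11296/457 =24.72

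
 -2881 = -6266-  -3385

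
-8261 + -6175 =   -  14436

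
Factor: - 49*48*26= - 61152 = -2^5*3^1*7^2*13^1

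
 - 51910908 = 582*( - 89194)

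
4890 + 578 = 5468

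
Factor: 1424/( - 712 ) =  - 2^1 = - 2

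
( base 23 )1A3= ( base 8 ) 1372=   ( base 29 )q8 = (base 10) 762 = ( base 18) 266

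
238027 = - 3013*( -79 )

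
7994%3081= 1832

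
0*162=0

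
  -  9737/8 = -1218 + 7/8 = - 1217.12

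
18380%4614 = 4538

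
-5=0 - 5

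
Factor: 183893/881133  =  3^( - 1) *11^(- 1)*307^1*599^1*26701^( - 1) 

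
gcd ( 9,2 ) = 1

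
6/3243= 2/1081=0.00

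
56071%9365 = 9246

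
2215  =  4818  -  2603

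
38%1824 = 38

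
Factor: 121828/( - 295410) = -266/645 =- 2^1*3^( - 1)*5^( - 1)*7^1*19^1*43^(-1 ) 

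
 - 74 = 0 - 74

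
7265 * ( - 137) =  - 995305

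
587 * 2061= 1209807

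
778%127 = 16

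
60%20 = 0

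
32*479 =15328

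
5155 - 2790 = 2365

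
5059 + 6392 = 11451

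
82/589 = 82/589=   0.14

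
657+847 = 1504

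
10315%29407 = 10315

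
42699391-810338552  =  - 767639161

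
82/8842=41/4421 = 0.01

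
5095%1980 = 1135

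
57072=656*87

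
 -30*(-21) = 630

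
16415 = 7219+9196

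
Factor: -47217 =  - 3^1*15739^1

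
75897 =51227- - 24670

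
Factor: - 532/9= - 2^2*3^( - 2 ) * 7^1*19^1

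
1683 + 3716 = 5399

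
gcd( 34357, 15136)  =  43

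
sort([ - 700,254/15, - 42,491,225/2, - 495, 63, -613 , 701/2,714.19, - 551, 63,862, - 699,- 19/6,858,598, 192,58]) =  [ - 700, - 699, -613, - 551, - 495, - 42, - 19/6, 254/15,58,63,63,225/2,192,701/2,491, 598,714.19, 858,862]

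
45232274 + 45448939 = 90681213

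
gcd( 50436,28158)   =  6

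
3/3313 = 3/3313 = 0.00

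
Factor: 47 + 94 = 141 = 3^1 * 47^1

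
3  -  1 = 2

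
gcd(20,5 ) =5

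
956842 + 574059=1530901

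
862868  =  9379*92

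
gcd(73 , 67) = 1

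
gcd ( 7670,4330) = 10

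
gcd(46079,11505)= 59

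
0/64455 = 0 = 0.00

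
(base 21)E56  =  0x188d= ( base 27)8gl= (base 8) 14215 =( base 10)6285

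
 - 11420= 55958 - 67378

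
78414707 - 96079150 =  - 17664443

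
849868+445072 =1294940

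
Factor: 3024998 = 2^1*149^1*10151^1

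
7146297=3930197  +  3216100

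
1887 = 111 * 17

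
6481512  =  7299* 888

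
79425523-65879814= 13545709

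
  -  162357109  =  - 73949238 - 88407871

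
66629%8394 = 7871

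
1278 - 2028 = - 750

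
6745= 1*6745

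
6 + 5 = 11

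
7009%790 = 689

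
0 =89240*0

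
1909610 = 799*2390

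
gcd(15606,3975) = 3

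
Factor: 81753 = 3^1 * 7^1*17^1*229^1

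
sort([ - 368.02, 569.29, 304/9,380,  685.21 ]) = [ - 368.02, 304/9,380, 569.29,685.21] 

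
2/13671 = 2/13671= 0.00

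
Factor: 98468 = 2^2*103^1*239^1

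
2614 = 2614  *1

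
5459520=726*7520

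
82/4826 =41/2413 = 0.02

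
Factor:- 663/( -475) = 3^1*5^(-2) * 13^1*17^1*19^( -1) 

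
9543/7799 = 1 + 1744/7799 = 1.22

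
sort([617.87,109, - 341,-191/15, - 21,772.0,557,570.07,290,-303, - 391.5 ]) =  [  -  391.5 ,-341,-303, - 21 ,-191/15,109,290, 557, 570.07,617.87, 772.0]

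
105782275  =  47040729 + 58741546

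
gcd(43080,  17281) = 1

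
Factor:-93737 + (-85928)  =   - 5^1 *35933^1 = - 179665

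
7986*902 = 7203372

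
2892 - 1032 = 1860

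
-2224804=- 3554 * 626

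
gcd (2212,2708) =4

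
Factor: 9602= 2^1*4801^1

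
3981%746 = 251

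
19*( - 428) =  - 8132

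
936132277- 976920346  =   - 40788069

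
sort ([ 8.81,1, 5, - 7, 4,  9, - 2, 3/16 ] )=[ - 7  , - 2,3/16,1, 4,5, 8.81, 9] 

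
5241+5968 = 11209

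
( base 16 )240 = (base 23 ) 121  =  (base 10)576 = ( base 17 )1GF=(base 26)m4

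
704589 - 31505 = 673084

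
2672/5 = 2672/5 = 534.40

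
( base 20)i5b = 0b1110010001111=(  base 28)993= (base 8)16217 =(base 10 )7311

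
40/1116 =10/279 = 0.04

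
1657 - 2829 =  -1172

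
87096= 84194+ 2902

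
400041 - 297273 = 102768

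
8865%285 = 30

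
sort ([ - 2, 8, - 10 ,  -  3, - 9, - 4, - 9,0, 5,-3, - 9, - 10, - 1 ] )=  [ - 10, - 10, - 9, - 9, - 9, -4, - 3 , - 3,-2,-1, 0, 5, 8]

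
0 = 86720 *0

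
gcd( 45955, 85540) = 455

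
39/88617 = 13/29539  =  0.00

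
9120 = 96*95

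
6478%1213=413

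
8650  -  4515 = 4135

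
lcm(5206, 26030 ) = 26030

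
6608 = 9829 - 3221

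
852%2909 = 852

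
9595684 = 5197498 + 4398186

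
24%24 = 0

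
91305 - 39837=51468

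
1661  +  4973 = 6634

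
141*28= 3948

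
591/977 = 591/977 =0.60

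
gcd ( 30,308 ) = 2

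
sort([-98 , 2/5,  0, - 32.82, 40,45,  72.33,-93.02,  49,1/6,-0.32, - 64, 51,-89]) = [- 98 , - 93.02,-89,  -  64, - 32.82 , - 0.32,0, 1/6, 2/5,  40,45,49, 51,72.33] 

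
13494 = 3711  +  9783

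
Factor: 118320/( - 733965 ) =- 7888/48931 = - 2^4 *17^1*29^1*167^(-1 )*293^(-1)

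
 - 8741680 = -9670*904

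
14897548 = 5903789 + 8993759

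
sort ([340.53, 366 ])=[ 340.53,366]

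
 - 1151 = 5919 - 7070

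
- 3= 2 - 5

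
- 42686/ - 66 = 646 + 25/33 = 646.76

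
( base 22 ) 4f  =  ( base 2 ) 1100111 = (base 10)103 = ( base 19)58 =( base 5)403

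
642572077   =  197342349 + 445229728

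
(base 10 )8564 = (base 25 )dhe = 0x2174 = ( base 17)1cad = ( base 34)7du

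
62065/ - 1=- 62065/1 = - 62065.00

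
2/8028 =1/4014 =0.00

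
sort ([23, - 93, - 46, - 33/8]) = [-93, - 46  , - 33/8, 23] 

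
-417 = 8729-9146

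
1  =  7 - 6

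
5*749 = 3745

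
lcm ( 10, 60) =60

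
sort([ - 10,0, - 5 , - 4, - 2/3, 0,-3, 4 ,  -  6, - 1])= [ - 10, - 6, - 5 , -4, - 3, - 1,- 2/3,0,  0,4] 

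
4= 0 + 4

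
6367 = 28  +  6339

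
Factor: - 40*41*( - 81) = 2^3*3^4*5^1*41^1 = 132840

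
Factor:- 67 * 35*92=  - 215740 = - 2^2*  5^1*7^1*23^1*67^1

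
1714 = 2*857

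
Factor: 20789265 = 3^1*5^1*7^1*127^1*1559^1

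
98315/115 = 19663/23 = 854.91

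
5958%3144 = 2814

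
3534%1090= 264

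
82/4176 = 41/2088 = 0.02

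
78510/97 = 78510/97 = 809.38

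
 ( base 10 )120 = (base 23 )55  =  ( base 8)170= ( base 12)A0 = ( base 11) AA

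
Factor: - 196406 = -2^1*7^1 * 14029^1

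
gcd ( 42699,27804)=993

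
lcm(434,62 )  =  434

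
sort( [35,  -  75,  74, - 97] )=[ - 97,-75 , 35,  74 ]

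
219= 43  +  176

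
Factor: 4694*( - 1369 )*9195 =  -59087860770=- 2^1*3^1*5^1*37^2*613^1*2347^1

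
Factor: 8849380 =2^2*5^1* 442469^1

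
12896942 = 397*32486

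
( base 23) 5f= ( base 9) 154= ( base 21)64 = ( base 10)130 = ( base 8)202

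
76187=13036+63151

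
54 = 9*6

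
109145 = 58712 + 50433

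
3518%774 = 422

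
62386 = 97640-35254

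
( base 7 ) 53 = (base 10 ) 38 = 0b100110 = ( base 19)20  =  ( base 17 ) 24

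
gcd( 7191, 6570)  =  9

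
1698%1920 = 1698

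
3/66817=3/66817 =0.00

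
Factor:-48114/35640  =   -27/20 = - 2^( - 2 ) * 3^3*5^(-1) 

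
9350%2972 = 434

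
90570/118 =45285/59 = 767.54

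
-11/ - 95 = 11/95 = 0.12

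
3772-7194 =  - 3422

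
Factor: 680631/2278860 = 226877/759620 = 2^( - 2)*5^(-1 )*7^1*19^( - 1)*1999^( - 1)*32411^1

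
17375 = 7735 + 9640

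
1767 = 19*93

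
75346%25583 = 24180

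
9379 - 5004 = 4375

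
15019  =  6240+8779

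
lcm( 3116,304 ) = 12464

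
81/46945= 81/46945 = 0.00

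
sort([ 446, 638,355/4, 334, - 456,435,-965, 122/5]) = [ - 965, - 456,122/5, 355/4, 334, 435,446,  638] 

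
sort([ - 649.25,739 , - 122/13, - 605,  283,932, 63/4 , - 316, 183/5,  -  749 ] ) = [ - 749,  -  649.25, -605, - 316, - 122/13,63/4, 183/5, 283 , 739, 932 ]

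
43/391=43/391 = 0.11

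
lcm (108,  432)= 432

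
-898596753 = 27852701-926449454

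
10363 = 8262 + 2101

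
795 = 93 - - 702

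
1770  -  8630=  - 6860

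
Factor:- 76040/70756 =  - 2^1*5^1*7^( - 2 )*19^( - 2 )*1901^1 = - 19010/17689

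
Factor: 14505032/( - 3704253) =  - 2^3 * 3^( - 1)*7^( - 2)*59^1*79^1*113^( -1)*223^( -1)*389^1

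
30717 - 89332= - 58615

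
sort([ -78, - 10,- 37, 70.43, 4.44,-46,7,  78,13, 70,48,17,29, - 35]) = [ - 78,-46, - 37,  -  35, - 10 , 4.44, 7,  13,17,  29,48,70, 70.43,78 ] 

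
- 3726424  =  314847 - 4041271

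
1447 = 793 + 654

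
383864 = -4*(  -  95966)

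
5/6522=5/6522 = 0.00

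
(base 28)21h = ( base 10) 1613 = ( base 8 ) 3115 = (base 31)1L1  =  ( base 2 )11001001101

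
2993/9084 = 2993/9084 = 0.33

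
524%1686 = 524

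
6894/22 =3447/11 = 313.36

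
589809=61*9669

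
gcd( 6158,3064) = 2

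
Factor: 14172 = 2^2*3^1*1181^1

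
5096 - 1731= 3365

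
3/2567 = 3/2567 = 0.00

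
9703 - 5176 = 4527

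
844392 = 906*932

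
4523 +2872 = 7395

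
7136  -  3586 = 3550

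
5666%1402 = 58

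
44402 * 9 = 399618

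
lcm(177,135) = 7965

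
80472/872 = 92+31/109 = 92.28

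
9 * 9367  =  84303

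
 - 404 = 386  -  790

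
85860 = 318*270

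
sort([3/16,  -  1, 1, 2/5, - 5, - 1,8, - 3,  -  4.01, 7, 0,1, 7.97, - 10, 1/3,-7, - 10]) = [ - 10, - 10, - 7, - 5,-4.01 , - 3, - 1,-1, 0 , 3/16, 1/3 , 2/5, 1, 1, 7, 7.97,8]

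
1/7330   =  1/7330 = 0.00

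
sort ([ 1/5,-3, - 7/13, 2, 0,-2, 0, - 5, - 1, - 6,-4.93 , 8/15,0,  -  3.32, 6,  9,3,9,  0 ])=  [ - 6, - 5,-4.93, - 3.32,-3,- 2,-1,-7/13,  0,0, 0,0,1/5,8/15,2, 3 , 6, 9,9 ] 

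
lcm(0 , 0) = 0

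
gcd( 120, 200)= 40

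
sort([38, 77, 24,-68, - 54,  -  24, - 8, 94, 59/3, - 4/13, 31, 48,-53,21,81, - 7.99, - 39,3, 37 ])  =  [ - 68, - 54,  -  53, - 39, - 24, - 8, - 7.99, - 4/13, 3 , 59/3,21, 24, 31,37 , 38, 48, 77, 81, 94 ]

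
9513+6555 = 16068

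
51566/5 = 51566/5 = 10313.20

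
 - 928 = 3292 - 4220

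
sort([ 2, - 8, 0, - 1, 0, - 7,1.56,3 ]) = [ - 8, - 7,- 1, 0,0 , 1.56, 2, 3 ] 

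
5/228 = 5/228  =  0.02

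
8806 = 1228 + 7578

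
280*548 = 153440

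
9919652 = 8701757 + 1217895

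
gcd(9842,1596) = 266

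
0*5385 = 0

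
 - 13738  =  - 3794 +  - 9944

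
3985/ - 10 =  - 399 + 1/2 = -398.50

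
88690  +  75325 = 164015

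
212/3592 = 53/898 = 0.06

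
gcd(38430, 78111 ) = 9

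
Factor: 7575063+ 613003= 8188066 = 2^1 *211^1 * 19403^1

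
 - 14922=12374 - 27296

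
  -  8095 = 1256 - 9351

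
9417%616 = 177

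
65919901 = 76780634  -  10860733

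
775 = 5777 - 5002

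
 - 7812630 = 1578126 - 9390756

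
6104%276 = 32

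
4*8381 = 33524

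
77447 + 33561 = 111008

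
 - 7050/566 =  - 13 + 154/283  =  - 12.46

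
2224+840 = 3064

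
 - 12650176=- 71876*176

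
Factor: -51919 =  - 7^1 * 7417^1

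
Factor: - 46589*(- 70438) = 3281635982 = 2^1 * 41^1*859^1 * 46589^1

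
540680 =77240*7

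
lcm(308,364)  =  4004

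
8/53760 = 1/6720=0.00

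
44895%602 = 347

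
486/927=54/103 = 0.52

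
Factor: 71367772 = 2^2*7^1*2548849^1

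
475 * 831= 394725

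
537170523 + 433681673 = 970852196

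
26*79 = 2054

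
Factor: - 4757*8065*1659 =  - 3^1* 5^1* 7^1*67^1*71^1*79^1 *1613^1 = - 63647875095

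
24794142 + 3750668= 28544810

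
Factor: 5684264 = 2^3 * 487^1*1459^1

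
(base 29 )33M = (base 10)2632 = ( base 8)5110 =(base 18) 824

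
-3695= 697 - 4392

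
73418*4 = 293672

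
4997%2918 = 2079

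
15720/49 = 320+40/49 =320.82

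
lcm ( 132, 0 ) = 0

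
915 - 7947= - 7032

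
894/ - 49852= - 1+24479/24926 = - 0.02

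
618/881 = 618/881=0.70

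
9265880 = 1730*5356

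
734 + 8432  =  9166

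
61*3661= 223321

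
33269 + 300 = 33569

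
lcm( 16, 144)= 144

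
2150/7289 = 2150/7289 = 0.29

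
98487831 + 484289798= 582777629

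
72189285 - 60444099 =11745186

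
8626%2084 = 290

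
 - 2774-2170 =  - 4944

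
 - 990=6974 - 7964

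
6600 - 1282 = 5318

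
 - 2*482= - 964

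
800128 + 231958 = 1032086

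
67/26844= 67/26844 = 0.00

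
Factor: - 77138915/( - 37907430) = 2^( - 1)*3^(- 1)*7^1*11^( - 1)*313^(-1) * 367^( - 1 )  *2203969^1 = 15427783/7581486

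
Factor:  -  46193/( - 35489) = 7^1 * 23^( - 1)*1543^( - 1)*6599^1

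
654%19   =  8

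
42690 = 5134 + 37556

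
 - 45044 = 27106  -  72150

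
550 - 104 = 446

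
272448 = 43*6336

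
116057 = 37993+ 78064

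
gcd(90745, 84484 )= 1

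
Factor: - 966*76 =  - 2^3*3^1 *7^1* 19^1* 23^1 =- 73416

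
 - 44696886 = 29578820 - 74275706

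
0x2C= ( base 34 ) 1a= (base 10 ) 44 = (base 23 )1L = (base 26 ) 1I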